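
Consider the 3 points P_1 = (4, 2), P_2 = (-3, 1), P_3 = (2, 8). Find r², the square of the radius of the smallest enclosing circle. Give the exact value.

4625/242

Side lengths²: P_1P_2² = 50, P_1P_3² = 40, P_2P_3² = 74.
Since P_2P_3² = 74 < 50 + 40 = 90, the triangle is acute, so the smallest enclosing circle is the circumcircle.
Circumcentre = (3/22, 89/22), r² = 4625/242.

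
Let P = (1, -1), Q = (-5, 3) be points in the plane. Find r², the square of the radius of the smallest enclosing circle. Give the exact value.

13

The smallest circle enclosing two points has them as diameter endpoints.
Centre = midpoint = (-2, 1); r² = |PQ|²/4 = 52/4 = 13.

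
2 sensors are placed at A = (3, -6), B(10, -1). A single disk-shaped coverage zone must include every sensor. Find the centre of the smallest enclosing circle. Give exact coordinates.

(6.5, -3.5)

The smallest circle enclosing two points has them as diameter endpoints.
Centre = midpoint = (6.5, -3.5); r² = |AB|²/4 = 74/4 = 18.5.
Centre = (6.5, -3.5).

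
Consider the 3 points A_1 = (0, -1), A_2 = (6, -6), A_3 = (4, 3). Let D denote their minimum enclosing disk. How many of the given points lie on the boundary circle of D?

3

Side lengths²: A_1A_2² = 61, A_1A_3² = 32, A_2A_3² = 85.
Since A_2A_3² = 85 < 61 + 32 = 93, the triangle is acute, so the smallest enclosing circle is the circumcircle.
Circumcentre = (101/22, -35/22), r² = 5185/242.
The points at distance exactly r from the centre are A_1, A_2, A_3 — 3 points.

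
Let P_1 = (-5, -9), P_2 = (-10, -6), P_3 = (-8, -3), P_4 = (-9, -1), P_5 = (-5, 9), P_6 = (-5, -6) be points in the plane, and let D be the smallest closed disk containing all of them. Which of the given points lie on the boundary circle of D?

P_1, P_5

By Welzl's lemma the MEC is supported by two points (diametrically opposite) or three points (on a circumcircle).
The farthest pair is P_1–P_5 with squared distance 324. The circle on this segment as diameter has centre (-5, 0) and r² = 324/4 = 81.
Check P_2: distance² to centre = 61 ≤ 81, so it lies inside.
All remaining points lie in this disk, and no smaller disk contains both endpoints, so this is the minimum enclosing circle.
The points at distance exactly r from the centre are P_1, P_5 — 2 points.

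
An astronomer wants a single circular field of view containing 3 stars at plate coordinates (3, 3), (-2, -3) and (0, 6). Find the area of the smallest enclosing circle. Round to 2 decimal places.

Call the three points A, B, C in the order given.
Side lengths²: AB² = 61, AC² = 18, BC² = 85.
Since BC² = 85 ≥ 61 + 18 = 79, the angle opposite BC is not acute, so the smallest enclosing circle has BC as diameter.
Centre = midpoint of BC = (-1, 1.5), r² = 85/4 = 21.25.
Area = π·r² = π·21.25 ≈ 66.76.

66.76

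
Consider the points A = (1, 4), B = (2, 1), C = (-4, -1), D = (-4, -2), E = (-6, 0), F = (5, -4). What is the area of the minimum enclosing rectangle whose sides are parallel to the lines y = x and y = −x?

82.5

In coordinates u = x + y, v = x − y the rectangle is axis-aligned; the map (x,y)→(u,v) scales areas by 2.
u-values: 5, 3, -5, -6, -6, 1; range = 5 − (-6) = 11.
v-values: -3, 1, -3, -2, -6, 9; range = 9 − (-6) = 15.
Area = (11 × 15) / 2 = 82.5.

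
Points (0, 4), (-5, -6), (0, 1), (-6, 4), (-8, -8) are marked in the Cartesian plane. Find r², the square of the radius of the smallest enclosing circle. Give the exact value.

52

The minimum enclosing circle of a finite set is fixed by two of the points (as a diameter) or three (as a circumcircle).
The farthest pair is (0, 4)–(-8, -8) with squared distance 208. The circle on this segment as diameter has centre (-4, -2) and r² = 208/4 = 52.
Check (-5, -6): distance² to centre = 17 ≤ 52, so it lies inside.
All remaining points lie in this disk, and no smaller disk contains both endpoints, so this is the minimum enclosing circle.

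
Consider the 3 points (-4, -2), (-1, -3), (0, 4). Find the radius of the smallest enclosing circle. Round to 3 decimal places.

3.665

Call the three points A, B, C in the order given.
Side lengths²: AB² = 10, AC² = 52, BC² = 50.
Since AC² = 52 < 50 + 10 = 60, the triangle is acute, so the smallest enclosing circle is the circumcircle.
Circumcentre = (-16/11, 7/11), r² = 1625/121.
r = √(1625/121) ≈ 3.665.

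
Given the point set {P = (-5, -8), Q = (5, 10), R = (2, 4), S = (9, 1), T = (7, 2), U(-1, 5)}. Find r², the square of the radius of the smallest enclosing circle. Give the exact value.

A smallest enclosing disk is always determined by at most three of the input points on its boundary.
The farthest pair is P–Q with squared distance 424. The circle on this segment as diameter has centre (0, 1) and r² = 424/4 = 106.
Check R: distance² to centre = 13 ≤ 106, so it lies inside.
All remaining points lie in this disk, and no smaller disk contains both endpoints, so this is the minimum enclosing circle.

106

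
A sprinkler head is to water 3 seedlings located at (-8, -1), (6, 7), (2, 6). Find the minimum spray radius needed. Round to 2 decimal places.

Call the three points A, B, C in the order given.
Side lengths²: AB² = 260, AC² = 149, BC² = 17.
Since AB² = 260 ≥ 149 + 17 = 166, the angle opposite AB is not acute, so the smallest enclosing circle has AB as diameter.
Centre = midpoint of AB = (-1, 3), r² = 260/4 = 65.
r = √65 ≈ 8.06.

8.06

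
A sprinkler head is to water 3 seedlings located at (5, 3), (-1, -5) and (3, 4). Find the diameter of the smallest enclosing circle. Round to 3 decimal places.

10.010

Call the three points A, B, C in the order given.
Side lengths²: AB² = 100, AC² = 5, BC² = 97.
Since AB² = 100 < 97 + 5 = 102, the triangle is acute, so the smallest enclosing circle is the circumcircle.
Circumcentre = (20/11, -19/22), r² = 12125/484.
Diameter = 2r = 2√(12125/484) ≈ 10.010.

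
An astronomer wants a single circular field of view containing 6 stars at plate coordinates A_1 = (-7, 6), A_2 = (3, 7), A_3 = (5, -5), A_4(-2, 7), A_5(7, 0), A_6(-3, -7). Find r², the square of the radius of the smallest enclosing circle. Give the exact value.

The minimum enclosing circle of a finite set is fixed by two of the points (as a diameter) or three (as a circumcircle).
The farthest pair is A_1–A_3 with squared distance 265. The circle on this segment as diameter has centre (-1, 0.5) and r² = 265/4 = 66.25.
Check A_2: distance² to centre = 58.25 ≤ 66.25, so it lies inside.
All remaining points lie in this disk, and no smaller disk contains both endpoints, so this is the minimum enclosing circle.

66.25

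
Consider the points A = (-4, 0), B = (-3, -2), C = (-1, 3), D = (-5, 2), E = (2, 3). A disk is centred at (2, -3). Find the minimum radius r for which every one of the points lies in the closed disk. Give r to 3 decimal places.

The required radius is the distance from (2, -3) to the farthest point.
Squared distances: 45, 26, 45, 74, 36.
Maximum is 74, attained at D.
r = √74 ≈ 8.602.

8.602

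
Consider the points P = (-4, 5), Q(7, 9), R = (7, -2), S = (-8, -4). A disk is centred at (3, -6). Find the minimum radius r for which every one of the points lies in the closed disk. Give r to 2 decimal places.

The required radius is the distance from (3, -6) to the farthest point.
Squared distances: 170, 241, 32, 125.
Maximum is 241, attained at Q.
r = √241 ≈ 15.52.

15.52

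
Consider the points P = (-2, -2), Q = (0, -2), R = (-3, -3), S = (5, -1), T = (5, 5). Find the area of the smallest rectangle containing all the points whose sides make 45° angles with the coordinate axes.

48

In coordinates u = x + y, v = x − y the rectangle is axis-aligned; the map (x,y)→(u,v) scales areas by 2.
u-values: -4, -2, -6, 4, 10; range = 10 − (-6) = 16.
v-values: 0, 2, 0, 6, 0; range = 6 − 0 = 6.
Area = (16 × 6) / 2 = 48.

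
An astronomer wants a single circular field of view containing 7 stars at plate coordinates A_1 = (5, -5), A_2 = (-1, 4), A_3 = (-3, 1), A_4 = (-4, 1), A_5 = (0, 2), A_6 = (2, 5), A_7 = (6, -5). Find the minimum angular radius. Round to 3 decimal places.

The minimum enclosing circle of a finite set is fixed by two of the points (as a diameter) or three (as a circumcircle).
The minimum enclosing circle is determined by three boundary points: A_4, A_6, A_7.
Their circumcentre is (31/19, -18/19) with r² = 12818/361.
The farthest remaining point A_2 is at distance² 11336/361 ≤ 12818/361.
r = √(12818/361) ≈ 5.959.

5.959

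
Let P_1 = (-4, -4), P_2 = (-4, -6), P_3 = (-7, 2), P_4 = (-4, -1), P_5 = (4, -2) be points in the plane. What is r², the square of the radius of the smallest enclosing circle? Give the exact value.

A smallest enclosing disk is always determined by at most three of the input points on its boundary.
The minimum enclosing circle is determined by three boundary points: P_2, P_3, P_5.
Their circumcentre is (-65/38, -11/19) with r² = 50005/1444.
The farthest remaining point P_1 is at distance² 24469/1444 ≤ 50005/1444.

50005/1444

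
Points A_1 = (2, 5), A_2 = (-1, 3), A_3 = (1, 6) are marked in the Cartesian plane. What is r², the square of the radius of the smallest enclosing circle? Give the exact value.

3.38

Side lengths²: A_1A_2² = 13, A_1A_3² = 2, A_2A_3² = 13.
Since A_2A_3² = 13 < 13 + 2 = 15, the triangle is acute, so the smallest enclosing circle is the circumcircle.
Circumcentre = (0.3, 4.3), r² = 3.38.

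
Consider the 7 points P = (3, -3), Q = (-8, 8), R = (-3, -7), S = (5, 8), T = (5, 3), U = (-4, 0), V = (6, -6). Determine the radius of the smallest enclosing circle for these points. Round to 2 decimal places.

The minimum enclosing circle of a finite set is fixed by two of the points (as a diameter) or three (as a circumcircle).
The farthest pair is Q–V with squared distance 392. The circle on this segment as diameter has centre (-1, 1) and r² = 392/4 = 98.
Check P: distance² to centre = 32 ≤ 98, so it lies inside.
All remaining points lie in this disk, and no smaller disk contains both endpoints, so this is the minimum enclosing circle.
r = √98 ≈ 9.90.

9.90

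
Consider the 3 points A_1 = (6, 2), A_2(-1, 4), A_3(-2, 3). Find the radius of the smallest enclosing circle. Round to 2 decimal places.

4.03

Side lengths²: A_1A_2² = 53, A_1A_3² = 65, A_2A_3² = 2.
Since A_1A_3² = 65 ≥ 53 + 2 = 55, the angle opposite A_1A_3 is not acute, so the smallest enclosing circle has A_1A_3 as diameter.
Centre = midpoint of A_1A_3 = (2, 2.5), r² = 65/4 = 16.25.
r = √(16.25) ≈ 4.03.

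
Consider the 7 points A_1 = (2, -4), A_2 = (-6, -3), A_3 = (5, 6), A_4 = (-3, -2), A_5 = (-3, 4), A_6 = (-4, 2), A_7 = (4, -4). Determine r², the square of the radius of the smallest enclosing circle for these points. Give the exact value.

50.5

By Welzl's lemma the MEC is supported by two points (diametrically opposite) or three points (on a circumcircle).
The farthest pair is A_2–A_3 with squared distance 202. The circle on this segment as diameter has centre (-0.5, 1.5) and r² = 202/4 = 50.5.
Check A_1: distance² to centre = 36.5 ≤ 50.5, so it lies inside.
All remaining points lie in this disk, and no smaller disk contains both endpoints, so this is the minimum enclosing circle.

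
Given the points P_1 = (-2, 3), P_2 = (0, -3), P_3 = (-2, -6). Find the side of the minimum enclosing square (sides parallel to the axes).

9

The bounding box has width 2 and height 9.
An axis-aligned square enclosing the set must have side ≥ max(width, height).
So the minimum side is max(2, 9) = 9.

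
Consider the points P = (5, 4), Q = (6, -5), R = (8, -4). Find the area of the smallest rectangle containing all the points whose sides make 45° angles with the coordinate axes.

44

In coordinates u = x + y, v = x − y the rectangle is axis-aligned; the map (x,y)→(u,v) scales areas by 2.
u-values: 9, 1, 4; range = 9 − 1 = 8.
v-values: 1, 11, 12; range = 12 − 1 = 11.
Area = (8 × 11) / 2 = 44.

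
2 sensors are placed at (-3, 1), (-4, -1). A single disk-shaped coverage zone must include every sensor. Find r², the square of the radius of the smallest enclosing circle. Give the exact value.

The smallest circle enclosing two points has them as diameter endpoints.
Centre = midpoint = (-3.5, 0); r² = |(-3, 1)−(-4, -1)|²/4 = 5/4 = 1.25.

1.25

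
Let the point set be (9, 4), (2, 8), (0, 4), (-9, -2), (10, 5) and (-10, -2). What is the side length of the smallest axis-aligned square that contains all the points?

The bounding box has width 20 and height 10.
An axis-aligned square enclosing the set must have side ≥ max(width, height).
So the minimum side is max(20, 10) = 20.

20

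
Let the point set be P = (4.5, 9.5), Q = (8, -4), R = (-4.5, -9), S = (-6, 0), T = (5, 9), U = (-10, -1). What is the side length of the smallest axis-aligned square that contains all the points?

The bounding box has width 18 and height 18.5.
An axis-aligned square enclosing the set must have side ≥ max(width, height).
So the minimum side is max(18, 18.5) = 18.5.

18.5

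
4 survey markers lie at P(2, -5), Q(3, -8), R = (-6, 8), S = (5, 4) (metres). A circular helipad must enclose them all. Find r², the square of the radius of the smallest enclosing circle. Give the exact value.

84.25

The farthest pair is Q–R with squared distance 337. The circle on this segment as diameter has centre (-1.5, 0) and r² = 337/4 = 84.25.
Check P: distance² to centre = 37.25 ≤ 84.25, so it lies inside.
All remaining points lie in this disk, and no smaller disk contains both endpoints, so this is the minimum enclosing circle.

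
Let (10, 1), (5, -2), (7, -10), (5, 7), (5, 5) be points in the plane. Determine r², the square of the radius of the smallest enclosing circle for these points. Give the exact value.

By Welzl's lemma the MEC is supported by two points (diametrically opposite) or three points (on a circumcircle).
The farthest pair is (7, -10)–(5, 7) with squared distance 293. The circle on this segment as diameter has centre (6, -1.5) and r² = 293/4 = 73.25.
Check (10, 1): distance² to centre = 22.25 ≤ 73.25, so it lies inside.
All remaining points lie in this disk, and no smaller disk contains both endpoints, so this is the minimum enclosing circle.

73.25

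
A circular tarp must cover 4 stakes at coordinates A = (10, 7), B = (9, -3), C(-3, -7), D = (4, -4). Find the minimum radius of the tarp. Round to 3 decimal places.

By Welzl's lemma the MEC is supported by two points (diametrically opposite) or three points (on a circumcircle).
The farthest pair is A–C with squared distance 365. The circle on this segment as diameter has centre (3.5, 0) and r² = 365/4 = 91.25.
Check B: distance² to centre = 39.25 ≤ 91.25, so it lies inside.
All remaining points lie in this disk, and no smaller disk contains both endpoints, so this is the minimum enclosing circle.
r = √(91.25) ≈ 9.552.

9.552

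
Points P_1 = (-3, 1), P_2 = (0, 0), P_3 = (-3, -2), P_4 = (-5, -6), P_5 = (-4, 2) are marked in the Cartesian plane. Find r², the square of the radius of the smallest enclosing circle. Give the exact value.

The minimum enclosing circle is determined by three boundary points: P_2, P_4, P_5.
Their circumcentre is (-121/34, -36/17) with r² = 19825/1156.
The farthest remaining point P_1 is at distance² 11597/1156 ≤ 19825/1156.

19825/1156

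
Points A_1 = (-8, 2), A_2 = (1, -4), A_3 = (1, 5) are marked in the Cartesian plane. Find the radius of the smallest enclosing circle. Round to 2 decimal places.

5.70

Side lengths²: A_1A_2² = 117, A_1A_3² = 90, A_2A_3² = 81.
Since A_1A_2² = 117 < 90 + 81 = 171, the triangle is acute, so the smallest enclosing circle is the circumcircle.
Circumcentre = (-2.5, 0.5), r² = 32.5.
r = √(32.5) ≈ 5.70.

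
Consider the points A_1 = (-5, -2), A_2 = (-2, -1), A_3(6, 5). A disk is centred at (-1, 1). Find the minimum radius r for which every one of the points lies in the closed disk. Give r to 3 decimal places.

8.062

The required radius is the distance from (-1, 1) to the farthest point.
Squared distances: 25, 5, 65.
Maximum is 65, attained at A_3.
r = √65 ≈ 8.062.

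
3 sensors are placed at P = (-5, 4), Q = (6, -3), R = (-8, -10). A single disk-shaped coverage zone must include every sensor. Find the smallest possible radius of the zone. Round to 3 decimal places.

Side lengths²: PQ² = 170, PR² = 205, QR² = 245.
Since QR² = 245 < 205 + 170 = 375, the triangle is acute, so the smallest enclosing circle is the circumcircle.
Circumcentre = (-2.3, -3.9), r² = 69.7.
r = √(69.7) ≈ 8.349.

8.349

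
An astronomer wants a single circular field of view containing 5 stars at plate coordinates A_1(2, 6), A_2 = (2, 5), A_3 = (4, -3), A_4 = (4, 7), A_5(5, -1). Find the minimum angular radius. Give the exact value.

A smallest enclosing disk is always determined by at most three of the input points on its boundary.
The farthest pair is A_3–A_4 with squared distance 100. The circle on this segment as diameter has centre (4, 2) and r² = 100/4 = 25.
Check A_1: distance² to centre = 20 ≤ 25, so it lies inside.
All remaining points lie in this disk, and no smaller disk contains both endpoints, so this is the minimum enclosing circle.
r = √25 = 5.

5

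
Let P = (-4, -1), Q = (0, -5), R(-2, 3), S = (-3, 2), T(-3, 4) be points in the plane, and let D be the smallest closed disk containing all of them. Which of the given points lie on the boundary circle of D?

Q, T

By Welzl's lemma the MEC is supported by two points (diametrically opposite) or three points (on a circumcircle).
The farthest pair is Q–T with squared distance 90. The circle on this segment as diameter has centre (-1.5, -0.5) and r² = 90/4 = 22.5.
Check P: distance² to centre = 6.5 ≤ 22.5, so it lies inside.
All remaining points lie in this disk, and no smaller disk contains both endpoints, so this is the minimum enclosing circle.
The points at distance exactly r from the centre are Q, T — 2 points.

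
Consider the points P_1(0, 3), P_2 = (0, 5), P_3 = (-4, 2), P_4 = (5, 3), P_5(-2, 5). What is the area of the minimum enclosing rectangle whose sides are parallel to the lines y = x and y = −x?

45

In coordinates u = x + y, v = x − y the rectangle is axis-aligned; the map (x,y)→(u,v) scales areas by 2.
u-values: 3, 5, -2, 8, 3; range = 8 − (-2) = 10.
v-values: -3, -5, -6, 2, -7; range = 2 − (-7) = 9.
Area = (10 × 9) / 2 = 45.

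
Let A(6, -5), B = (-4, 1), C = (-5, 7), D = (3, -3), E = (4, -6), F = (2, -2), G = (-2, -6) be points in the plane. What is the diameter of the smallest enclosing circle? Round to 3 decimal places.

16.279

By Welzl's lemma the MEC is supported by two points (diametrically opposite) or three points (on a circumcircle).
The farthest pair is A–C with squared distance 265. The circle on this segment as diameter has centre (0.5, 1) and r² = 265/4 = 66.25.
Check B: distance² to centre = 20.25 ≤ 66.25, so it lies inside.
All remaining points lie in this disk, and no smaller disk contains both endpoints, so this is the minimum enclosing circle.
Diameter = 2r = 2√(66.25) ≈ 16.279.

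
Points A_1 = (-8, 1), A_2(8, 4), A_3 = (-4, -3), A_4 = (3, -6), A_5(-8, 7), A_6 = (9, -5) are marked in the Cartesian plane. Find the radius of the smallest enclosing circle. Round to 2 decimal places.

By Welzl's lemma the MEC is supported by two points (diametrically opposite) or three points (on a circumcircle).
The farthest pair is A_5–A_6 with squared distance 433. The circle on this segment as diameter has centre (0.5, 1) and r² = 433/4 = 108.25.
Check A_1: distance² to centre = 72.25 ≤ 108.25, so it lies inside.
All remaining points lie in this disk, and no smaller disk contains both endpoints, so this is the minimum enclosing circle.
r = √(108.25) ≈ 10.40.

10.40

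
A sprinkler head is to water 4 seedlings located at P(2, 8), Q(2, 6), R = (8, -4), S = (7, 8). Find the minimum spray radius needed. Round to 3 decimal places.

6.708

The farthest pair is P–R with squared distance 180. The circle on this segment as diameter has centre (5, 2) and r² = 180/4 = 45.
Check Q: distance² to centre = 25 ≤ 45, so it lies inside.
All remaining points lie in this disk, and no smaller disk contains both endpoints, so this is the minimum enclosing circle.
r = √45 ≈ 6.708.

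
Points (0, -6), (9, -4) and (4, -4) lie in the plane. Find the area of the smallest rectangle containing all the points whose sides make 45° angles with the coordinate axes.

38.5

In coordinates u = x + y, v = x − y the rectangle is axis-aligned; the map (x,y)→(u,v) scales areas by 2.
u-values: -6, 5, 0; range = 5 − (-6) = 11.
v-values: 6, 13, 8; range = 13 − 6 = 7.
Area = (11 × 7) / 2 = 38.5.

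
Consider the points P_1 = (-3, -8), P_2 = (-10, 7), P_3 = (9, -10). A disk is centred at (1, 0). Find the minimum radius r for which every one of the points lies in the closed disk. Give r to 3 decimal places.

The required radius is the distance from (1, 0) to the farthest point.
Squared distances: 80, 170, 164.
Maximum is 170, attained at P_2.
r = √170 ≈ 13.038.

13.038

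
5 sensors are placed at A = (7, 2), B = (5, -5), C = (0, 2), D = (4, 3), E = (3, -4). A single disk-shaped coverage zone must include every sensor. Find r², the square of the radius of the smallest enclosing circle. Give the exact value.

By Welzl's lemma the MEC is supported by two points (diametrically opposite) or three points (on a circumcircle).
The minimum enclosing circle is determined by three boundary points: A, B, C.
Their circumcentre is (3.5, -11/14) with r² = 1961/98.
The farthest remaining point D is at distance² 1429/98 ≤ 1961/98.

1961/98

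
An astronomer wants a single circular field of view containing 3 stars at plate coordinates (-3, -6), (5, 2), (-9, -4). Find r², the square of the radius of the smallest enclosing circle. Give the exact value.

58

Call the three points A, B, C in the order given.
Side lengths²: AB² = 128, AC² = 40, BC² = 232.
Since BC² = 232 ≥ 128 + 40 = 168, the angle opposite BC is not acute, so the smallest enclosing circle has BC as diameter.
Centre = midpoint of BC = (-2, -1), r² = 232/4 = 58.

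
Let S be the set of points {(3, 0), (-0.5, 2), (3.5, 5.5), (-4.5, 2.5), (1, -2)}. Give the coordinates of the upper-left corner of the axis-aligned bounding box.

(-4.5, 5.5)

x-range [-4.5, 3.5], y-range [-2, 5.5].
The upper-left corner is (-4.5, 5.5).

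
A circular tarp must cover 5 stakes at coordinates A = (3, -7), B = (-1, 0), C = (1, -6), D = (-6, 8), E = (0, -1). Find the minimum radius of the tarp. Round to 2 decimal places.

8.75

The minimum enclosing circle of a finite set is fixed by two of the points (as a diameter) or three (as a circumcircle).
The farthest pair is A–D with squared distance 306. The circle on this segment as diameter has centre (-1.5, 0.5) and r² = 306/4 = 76.5.
Check B: distance² to centre = 0.5 ≤ 76.5, so it lies inside.
All remaining points lie in this disk, and no smaller disk contains both endpoints, so this is the minimum enclosing circle.
r = √(76.5) ≈ 8.75.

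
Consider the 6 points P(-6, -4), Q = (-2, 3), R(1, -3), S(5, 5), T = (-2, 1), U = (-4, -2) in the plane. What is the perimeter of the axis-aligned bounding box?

Width = max x − min x = 5 − (-6) = 11.
Height = max y − min y = 5 − (-4) = 9.
Perimeter = 2(11 + 9) = 40.

40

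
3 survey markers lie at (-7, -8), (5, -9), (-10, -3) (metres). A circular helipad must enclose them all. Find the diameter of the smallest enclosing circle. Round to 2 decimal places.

16.16

Call the three points A, B, C in the order given.
Side lengths²: AB² = 145, AC² = 34, BC² = 261.
Since BC² = 261 ≥ 145 + 34 = 179, the angle opposite BC is not acute, so the smallest enclosing circle has BC as diameter.
Centre = midpoint of BC = (-2.5, -6), r² = 261/4 = 65.25.
Diameter = 2r = 2√(65.25) ≈ 16.16.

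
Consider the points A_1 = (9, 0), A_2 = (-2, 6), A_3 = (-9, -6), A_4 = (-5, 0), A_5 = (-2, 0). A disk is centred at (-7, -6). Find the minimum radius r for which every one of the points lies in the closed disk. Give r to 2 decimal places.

The required radius is the distance from (-7, -6) to the farthest point.
Squared distances: 292, 169, 4, 40, 61.
Maximum is 292, attained at A_1.
r = √292 ≈ 17.09.

17.09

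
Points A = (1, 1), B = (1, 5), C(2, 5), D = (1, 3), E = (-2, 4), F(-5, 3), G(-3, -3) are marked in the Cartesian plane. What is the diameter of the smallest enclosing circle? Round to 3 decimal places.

The minimum enclosing circle is determined by three boundary points: C, F, G.
Their circumcentre is (-31/46, 51/46) with r² = 23585/1058.
The farthest remaining point B is at distance² 18985/1058 ≤ 23585/1058.
Diameter = 2r = 2√(23585/1058) ≈ 9.443.

9.443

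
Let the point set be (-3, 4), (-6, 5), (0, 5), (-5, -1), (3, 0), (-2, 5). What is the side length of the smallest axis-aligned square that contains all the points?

9

The bounding box has width 9 and height 6.
An axis-aligned square enclosing the set must have side ≥ max(width, height).
So the minimum side is max(9, 6) = 9.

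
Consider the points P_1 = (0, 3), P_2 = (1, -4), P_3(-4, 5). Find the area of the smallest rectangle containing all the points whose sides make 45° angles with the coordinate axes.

In coordinates u = x + y, v = x − y the rectangle is axis-aligned; the map (x,y)→(u,v) scales areas by 2.
u-values: 3, -3, 1; range = 3 − (-3) = 6.
v-values: -3, 5, -9; range = 5 − (-9) = 14.
Area = (6 × 14) / 2 = 42.

42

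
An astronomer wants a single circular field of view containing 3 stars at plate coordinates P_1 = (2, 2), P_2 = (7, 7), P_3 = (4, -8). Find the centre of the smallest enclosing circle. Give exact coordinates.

(5.5, -0.5)

Side lengths²: P_1P_2² = 50, P_1P_3² = 104, P_2P_3² = 234.
Since P_2P_3² = 234 ≥ 104 + 50 = 154, the angle opposite P_2P_3 is not acute, so the smallest enclosing circle has P_2P_3 as diameter.
Centre = midpoint of P_2P_3 = (5.5, -0.5), r² = 234/4 = 58.5.
Centre = (5.5, -0.5).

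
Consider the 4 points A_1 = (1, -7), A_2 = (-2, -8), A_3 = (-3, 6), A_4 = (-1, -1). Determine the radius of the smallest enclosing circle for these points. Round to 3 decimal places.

The farthest pair is A_2–A_3 with squared distance 197. The circle on this segment as diameter has centre (-2.5, -1) and r² = 197/4 = 49.25.
Check A_1: distance² to centre = 48.25 ≤ 49.25, so it lies inside.
All remaining points lie in this disk, and no smaller disk contains both endpoints, so this is the minimum enclosing circle.
r = √(49.25) ≈ 7.018.

7.018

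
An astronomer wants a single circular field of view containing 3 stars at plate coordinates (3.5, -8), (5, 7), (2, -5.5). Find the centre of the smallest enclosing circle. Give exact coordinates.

Call the three points A, B, C in the order given.
Side lengths²: AB² = 227.25, AC² = 8.5, BC² = 165.25.
Since AB² = 227.25 ≥ 165.25 + 8.5 = 173.75, the angle opposite AB is not acute, so the smallest enclosing circle has AB as diameter.
Centre = midpoint of AB = (4.25, -0.5), r² = 227.25/4 = 56.8125.
Centre = (4.25, -0.5).

(4.25, -0.5)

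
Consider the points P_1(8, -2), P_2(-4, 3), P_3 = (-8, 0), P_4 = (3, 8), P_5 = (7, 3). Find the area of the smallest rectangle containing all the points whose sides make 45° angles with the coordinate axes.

171

In coordinates u = x + y, v = x − y the rectangle is axis-aligned; the map (x,y)→(u,v) scales areas by 2.
u-values: 6, -1, -8, 11, 10; range = 11 − (-8) = 19.
v-values: 10, -7, -8, -5, 4; range = 10 − (-8) = 18.
Area = (19 × 18) / 2 = 171.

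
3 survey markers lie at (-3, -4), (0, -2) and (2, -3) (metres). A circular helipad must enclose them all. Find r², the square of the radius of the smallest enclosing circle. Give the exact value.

6.5

Call the three points A, B, C in the order given.
Side lengths²: AB² = 13, AC² = 26, BC² = 5.
Since AC² = 26 ≥ 13 + 5 = 18, the angle opposite AC is not acute, so the smallest enclosing circle has AC as diameter.
Centre = midpoint of AC = (-0.5, -3.5), r² = 26/4 = 6.5.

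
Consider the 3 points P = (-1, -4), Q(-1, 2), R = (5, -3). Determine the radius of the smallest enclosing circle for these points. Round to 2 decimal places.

3.96

Side lengths²: PQ² = 36, PR² = 37, QR² = 61.
Since QR² = 61 < 37 + 36 = 73, the triangle is acute, so the smallest enclosing circle is the circumcircle.
Circumcentre = (19/12, -1), r² = 2257/144.
r = √(2257/144) ≈ 3.96.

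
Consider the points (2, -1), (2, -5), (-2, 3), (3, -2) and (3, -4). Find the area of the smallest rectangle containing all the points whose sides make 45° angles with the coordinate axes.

In coordinates u = x + y, v = x − y the rectangle is axis-aligned; the map (x,y)→(u,v) scales areas by 2.
u-values: 1, -3, 1, 1, -1; range = 1 − (-3) = 4.
v-values: 3, 7, -5, 5, 7; range = 7 − (-5) = 12.
Area = (4 × 12) / 2 = 24.

24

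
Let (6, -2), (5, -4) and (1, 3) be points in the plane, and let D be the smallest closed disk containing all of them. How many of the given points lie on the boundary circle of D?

2

Call the three points A, B, C in the order given.
Side lengths²: AB² = 5, AC² = 50, BC² = 65.
Since BC² = 65 ≥ 50 + 5 = 55, the angle opposite BC is not acute, so the smallest enclosing circle has BC as diameter.
Centre = midpoint of BC = (3, -0.5), r² = 65/4 = 16.25.
The points at distance exactly r from the centre are (5, -4), (1, 3) — 2 points.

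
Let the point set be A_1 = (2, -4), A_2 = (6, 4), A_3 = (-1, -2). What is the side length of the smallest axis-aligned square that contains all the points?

8

The bounding box has width 7 and height 8.
An axis-aligned square enclosing the set must have side ≥ max(width, height).
So the minimum side is max(7, 8) = 8.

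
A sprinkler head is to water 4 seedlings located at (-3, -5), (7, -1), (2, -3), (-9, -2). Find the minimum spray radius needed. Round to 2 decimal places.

8.02

By Welzl's lemma the MEC is supported by two points (diametrically opposite) or three points (on a circumcircle).
The farthest pair is (7, -1)–(-9, -2) with squared distance 257. The circle on this segment as diameter has centre (-1, -1.5) and r² = 257/4 = 64.25.
Check (-3, -5): distance² to centre = 16.25 ≤ 64.25, so it lies inside.
All remaining points lie in this disk, and no smaller disk contains both endpoints, so this is the minimum enclosing circle.
r = √(64.25) ≈ 8.02.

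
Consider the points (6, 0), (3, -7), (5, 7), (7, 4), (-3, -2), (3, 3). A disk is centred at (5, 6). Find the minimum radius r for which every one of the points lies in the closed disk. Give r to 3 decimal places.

13.153

The required radius is the distance from (5, 6) to the farthest point.
Squared distances: 37, 173, 1, 8, 128, 13.
Maximum is 173, attained at (3, -7).
r = √173 ≈ 13.153.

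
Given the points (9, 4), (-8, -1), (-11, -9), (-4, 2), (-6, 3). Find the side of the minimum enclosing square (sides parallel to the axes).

20

The bounding box has width 20 and height 13.
An axis-aligned square enclosing the set must have side ≥ max(width, height).
So the minimum side is max(20, 13) = 20.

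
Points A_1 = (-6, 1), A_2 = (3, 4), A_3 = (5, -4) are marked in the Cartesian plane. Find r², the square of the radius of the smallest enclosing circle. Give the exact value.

Side lengths²: A_1A_2² = 90, A_1A_3² = 146, A_2A_3² = 68.
Since A_1A_3² = 146 < 90 + 68 = 158, the triangle is acute, so the smallest enclosing circle is the circumcircle.
Circumcentre = (-4/13, -14/13), r² = 6205/169.

6205/169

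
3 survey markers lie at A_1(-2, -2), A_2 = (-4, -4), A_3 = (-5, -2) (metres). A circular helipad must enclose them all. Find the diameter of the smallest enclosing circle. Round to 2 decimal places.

3.16

Side lengths²: A_1A_2² = 8, A_1A_3² = 9, A_2A_3² = 5.
Since A_1A_3² = 9 < 8 + 5 = 13, the triangle is acute, so the smallest enclosing circle is the circumcircle.
Circumcentre = (-3.5, -2.5), r² = 2.5.
Diameter = 2r = 2√(2.5) ≈ 3.16.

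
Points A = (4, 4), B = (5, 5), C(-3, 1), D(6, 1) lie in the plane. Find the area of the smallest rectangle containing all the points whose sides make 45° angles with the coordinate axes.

In coordinates u = x + y, v = x − y the rectangle is axis-aligned; the map (x,y)→(u,v) scales areas by 2.
u-values: 8, 10, -2, 7; range = 10 − (-2) = 12.
v-values: 0, 0, -4, 5; range = 5 − (-4) = 9.
Area = (12 × 9) / 2 = 54.

54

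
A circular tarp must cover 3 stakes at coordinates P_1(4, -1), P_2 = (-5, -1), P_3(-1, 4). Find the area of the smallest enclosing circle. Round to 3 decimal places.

Side lengths²: P_1P_2² = 81, P_1P_3² = 50, P_2P_3² = 41.
Since P_1P_2² = 81 < 50 + 41 = 91, the triangle is acute, so the smallest enclosing circle is the circumcircle.
Circumcentre = (-0.5, -0.5), r² = 20.5.
Area = π·r² = π·20.5 ≈ 64.403.

64.403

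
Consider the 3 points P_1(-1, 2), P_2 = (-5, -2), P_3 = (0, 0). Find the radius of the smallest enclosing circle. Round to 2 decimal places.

Side lengths²: P_1P_2² = 32, P_1P_3² = 5, P_2P_3² = 29.
Since P_1P_2² = 32 < 29 + 5 = 34, the triangle is acute, so the smallest enclosing circle is the circumcircle.
Circumcentre = (-17/6, -1/6), r² = 145/18.
r = √(145/18) ≈ 2.84.

2.84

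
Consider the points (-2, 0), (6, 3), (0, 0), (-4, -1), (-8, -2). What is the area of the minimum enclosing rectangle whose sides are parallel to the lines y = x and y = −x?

85.5

In coordinates u = x + y, v = x − y the rectangle is axis-aligned; the map (x,y)→(u,v) scales areas by 2.
u-values: -2, 9, 0, -5, -10; range = 9 − (-10) = 19.
v-values: -2, 3, 0, -3, -6; range = 3 − (-6) = 9.
Area = (19 × 9) / 2 = 85.5.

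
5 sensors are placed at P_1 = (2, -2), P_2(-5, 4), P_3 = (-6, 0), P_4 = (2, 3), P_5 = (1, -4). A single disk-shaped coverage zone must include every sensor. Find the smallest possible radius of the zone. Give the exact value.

By Welzl's lemma the MEC is supported by two points (diametrically opposite) or three points (on a circumcircle).
The farthest pair is P_2–P_5 with squared distance 100. The circle on this segment as diameter has centre (-2, 0) and r² = 100/4 = 25.
Check P_1: distance² to centre = 20 ≤ 25, so it lies inside.
All remaining points lie in this disk, and no smaller disk contains both endpoints, so this is the minimum enclosing circle.
r = √25 = 5.

5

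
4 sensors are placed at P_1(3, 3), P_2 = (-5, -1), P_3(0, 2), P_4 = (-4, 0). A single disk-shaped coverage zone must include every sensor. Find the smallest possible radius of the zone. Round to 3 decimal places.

A smallest enclosing disk is always determined by at most three of the input points on its boundary.
The farthest pair is P_1–P_2 with squared distance 80. The circle on this segment as diameter has centre (-1, 1) and r² = 80/4 = 20.
Check P_3: distance² to centre = 2 ≤ 20, so it lies inside.
All remaining points lie in this disk, and no smaller disk contains both endpoints, so this is the minimum enclosing circle.
r = √20 ≈ 4.472.

4.472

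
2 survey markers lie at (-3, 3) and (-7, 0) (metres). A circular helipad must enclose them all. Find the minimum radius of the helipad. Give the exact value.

The smallest circle enclosing two points has them as diameter endpoints.
Centre = midpoint = (-5, 1.5); r² = |(-3, 3)−(-7, 0)|²/4 = 25/4 = 6.25.
r = √(6.25) = 2.5.

2.5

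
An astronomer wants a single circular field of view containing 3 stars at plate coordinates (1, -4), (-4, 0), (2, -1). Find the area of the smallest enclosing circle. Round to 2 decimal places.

Call the three points A, B, C in the order given.
Side lengths²: AB² = 41, AC² = 10, BC² = 37.
Since AB² = 41 < 37 + 10 = 47, the triangle is acute, so the smallest enclosing circle is the circumcircle.
Circumcentre = (-45/38, -61/38), r² = 7585/722.
Area = π·r² = π·7585/722 ≈ 33.00.

33.00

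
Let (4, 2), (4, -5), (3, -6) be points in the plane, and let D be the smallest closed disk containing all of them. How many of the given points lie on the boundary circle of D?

2

Call the three points A, B, C in the order given.
Side lengths²: AB² = 49, AC² = 65, BC² = 2.
Since AC² = 65 ≥ 49 + 2 = 51, the angle opposite AC is not acute, so the smallest enclosing circle has AC as diameter.
Centre = midpoint of AC = (3.5, -2), r² = 65/4 = 16.25.
The points at distance exactly r from the centre are (4, 2), (3, -6) — 2 points.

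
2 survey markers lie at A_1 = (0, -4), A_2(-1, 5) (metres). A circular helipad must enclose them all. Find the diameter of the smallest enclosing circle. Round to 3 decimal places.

The smallest circle enclosing two points has them as diameter endpoints.
Centre = midpoint = (-0.5, 0.5); r² = |A_1A_2|²/4 = 82/4 = 20.5.
Diameter = 2r = 2√(20.5) ≈ 9.055.

9.055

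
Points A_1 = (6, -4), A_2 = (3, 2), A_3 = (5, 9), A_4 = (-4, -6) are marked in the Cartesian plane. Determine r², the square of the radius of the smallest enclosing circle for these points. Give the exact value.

The farthest pair is A_3–A_4 with squared distance 306. The circle on this segment as diameter has centre (0.5, 1.5) and r² = 306/4 = 76.5.
Check A_1: distance² to centre = 60.5 ≤ 76.5, so it lies inside.
All remaining points lie in this disk, and no smaller disk contains both endpoints, so this is the minimum enclosing circle.

76.5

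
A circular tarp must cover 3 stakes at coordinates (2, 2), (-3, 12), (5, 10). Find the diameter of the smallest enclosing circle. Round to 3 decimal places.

Call the three points A, B, C in the order given.
Side lengths²: AB² = 125, AC² = 73, BC² = 68.
Since AB² = 125 < 73 + 68 = 141, the triangle is acute, so the smallest enclosing circle is the circumcircle.
Circumcentre = (1/14, 51/7), r² = 6205/196.
Diameter = 2r = 2√(6205/196) ≈ 11.253.

11.253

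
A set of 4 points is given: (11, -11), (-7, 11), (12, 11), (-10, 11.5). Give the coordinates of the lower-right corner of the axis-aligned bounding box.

x-range [-10, 12], y-range [-11, 11.5].
The lower-right corner is (12, -11).

(12, -11)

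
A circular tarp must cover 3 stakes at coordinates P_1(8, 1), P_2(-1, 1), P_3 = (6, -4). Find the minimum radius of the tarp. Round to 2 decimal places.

Side lengths²: P_1P_2² = 81, P_1P_3² = 29, P_2P_3² = 74.
Since P_1P_2² = 81 < 74 + 29 = 103, the triangle is acute, so the smallest enclosing circle is the circumcircle.
Circumcentre = (3.5, -0.1), r² = 21.46.
r = √(21.46) ≈ 4.63.

4.63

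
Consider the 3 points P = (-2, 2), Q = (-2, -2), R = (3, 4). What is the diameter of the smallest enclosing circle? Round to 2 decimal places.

Side lengths²: PQ² = 16, PR² = 29, QR² = 61.
Since QR² = 61 ≥ 29 + 16 = 45, the angle opposite QR is not acute, so the smallest enclosing circle has QR as diameter.
Centre = midpoint of QR = (0.5, 1), r² = 61/4 = 15.25.
Diameter = 2r = 2√(15.25) ≈ 7.81.

7.81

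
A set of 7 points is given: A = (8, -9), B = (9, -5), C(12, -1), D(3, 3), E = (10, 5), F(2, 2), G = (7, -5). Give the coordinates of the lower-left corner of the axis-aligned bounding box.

(2, -9)

x-range [2, 12], y-range [-9, 5].
The lower-left corner is (2, -9).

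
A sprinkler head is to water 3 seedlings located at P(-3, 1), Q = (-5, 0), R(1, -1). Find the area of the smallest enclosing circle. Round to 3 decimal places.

29.060

Side lengths²: PQ² = 5, PR² = 20, QR² = 37.
Since QR² = 37 ≥ 20 + 5 = 25, the angle opposite QR is not acute, so the smallest enclosing circle has QR as diameter.
Centre = midpoint of QR = (-2, -0.5), r² = 37/4 = 9.25.
Area = π·r² = π·9.25 ≈ 29.060.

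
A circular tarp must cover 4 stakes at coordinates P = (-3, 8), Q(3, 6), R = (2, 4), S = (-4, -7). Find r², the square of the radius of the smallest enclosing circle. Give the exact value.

By Welzl's lemma the MEC is supported by two points (diametrically opposite) or three points (on a circumcircle).
The minimum enclosing circle is determined by three boundary points: P, Q, S.
Their circumcentre is (-101/46, 19/46) with r² = 61585/1058.
The farthest remaining point R is at distance² 32237/1058 ≤ 61585/1058.

61585/1058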